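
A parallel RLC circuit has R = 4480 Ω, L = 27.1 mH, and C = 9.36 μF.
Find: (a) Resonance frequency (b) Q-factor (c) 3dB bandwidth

Step 1 — Resonance: ω₀ = 1/√(LC) = 1/√(0.0271·9.36e-06) = 1986 rad/s.
Step 2 — f₀ = ω₀/(2π) = 316 Hz.
Step 3 — Parallel Q: Q = R/(ω₀L) = 4480/(1986·0.0271) = 83.26.
Step 4 — Bandwidth: Δω = ω₀/Q = 23.85 rad/s; BW = Δω/(2π) = 3.795 Hz.

(a) f₀ = 316 Hz  (b) Q = 83.26  (c) BW = 3.795 Hz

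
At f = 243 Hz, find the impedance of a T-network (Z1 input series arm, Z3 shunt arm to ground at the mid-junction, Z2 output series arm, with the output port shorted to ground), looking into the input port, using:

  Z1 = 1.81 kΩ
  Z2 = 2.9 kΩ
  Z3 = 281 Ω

Step 1 — Angular frequency: ω = 2π·f = 2π·243 = 1527 rad/s.
Step 2 — Component impedances:
  Z1: Z = R = 1810 Ω
  Z2: Z = R = 2900 Ω
  Z3: Z = R = 281 Ω
Step 3 — With the output port shorted to ground, the output series arm Z2 runs from the junction to ground; the shunt arm Z3 also runs from the junction to ground. They appear in parallel: Z3 || Z2 = 256.2 Ω.
Step 4 — Series with input arm Z1: Z_in = Z1 + (Z3 || Z2) = 2066 Ω = 2066∠0.0° Ω.

Z = 2066 Ω = 2066∠0.0° Ω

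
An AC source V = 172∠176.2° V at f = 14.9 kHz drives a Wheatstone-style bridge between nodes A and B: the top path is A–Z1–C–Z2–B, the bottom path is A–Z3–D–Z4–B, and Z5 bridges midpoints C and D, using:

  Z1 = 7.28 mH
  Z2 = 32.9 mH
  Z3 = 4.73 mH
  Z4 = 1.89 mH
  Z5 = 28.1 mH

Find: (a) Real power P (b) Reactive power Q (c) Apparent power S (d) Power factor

Step 1 — Angular frequency: ω = 2π·f = 2π·1.49e+04 = 9.362e+04 rad/s.
Step 2 — Component impedances:
  Z1: Z = jωL = j·9.362e+04·0.00728 = 0 + j681.5 Ω
  Z2: Z = jωL = j·9.362e+04·0.0329 = 0 + j3080 Ω
  Z3: Z = jωL = j·9.362e+04·0.00473 = 0 + j442.8 Ω
  Z4: Z = jωL = j·9.362e+04·0.00189 = 0 + j176.9 Ω
  Z5: Z = jωL = j·9.362e+04·0.0281 = 0 + j2631 Ω
Step 3 — Bridge requires nodal analysis (the Z5 bridge couples midpoints C and D, so the two paths cannot be reduced to a simple series/parallel combination). Setting node B to ground and injecting 1 A at node A, the 3-node admittance system at A, C, D solves to V_A = Z_AB = 0 + j508.9 Ω = 508.9∠90.0° Ω.
Step 4 — Source phasor: V = 172∠176.2° V = -171.6 + j11.4 V.
Step 5 — Current: I = V / Z = 0.0224 + j0.3373 A = 0.338∠86.2° A.
Step 6 — Complex power: S = V·I* = 0 + j58.14 VA.
Step 7 — Real power: P = Re(S) = 0 W.
Step 8 — Reactive power: Q = Im(S) = 58.14 VAR.
Step 9 — Apparent power: |S| = 58.14 VA.
Step 10 — Power factor: PF = P/|S| = 0 (lagging).

(a) P = 0 W  (b) Q = 58.14 VAR  (c) S = 58.14 VA  (d) PF = 0 (lagging)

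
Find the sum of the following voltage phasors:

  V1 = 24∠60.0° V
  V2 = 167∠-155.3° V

Step 1 — Convert each phasor to rectangular form:
  V1 = 24·(cos(60.0°) + j·sin(60.0°)) = 12 + j20.78 V
  V2 = 167·(cos(-155.3°) + j·sin(-155.3°)) = -151.7 - j69.78 V
Step 2 — Sum components: V_total = -139.7 - j49 V.
Step 3 — Convert to polar: |V_total| = 148.1 V, ∠V_total = -160.7°.

V_total = 148.1∠-160.7° V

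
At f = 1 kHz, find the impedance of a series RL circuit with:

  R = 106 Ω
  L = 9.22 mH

Step 1 — Angular frequency: ω = 2π·f = 2π·1000 = 6283 rad/s.
Step 2 — Component impedances:
  R: Z = R = 106 Ω
  L: Z = jωL = j·6283·0.00922 = 0 + j57.93 Ω
Step 3 — Series combination: Z_total = R + L = 106 + j57.93 Ω = 120.8∠28.7° Ω.

Z = 106 + j57.93 Ω = 120.8∠28.7° Ω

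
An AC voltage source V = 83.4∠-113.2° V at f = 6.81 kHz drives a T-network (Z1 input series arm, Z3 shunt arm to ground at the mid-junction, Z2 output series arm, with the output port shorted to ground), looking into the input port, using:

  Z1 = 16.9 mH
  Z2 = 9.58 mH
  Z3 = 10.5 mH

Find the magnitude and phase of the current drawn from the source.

Step 1 — Angular frequency: ω = 2π·f = 2π·6810 = 4.279e+04 rad/s.
Step 2 — Component impedances:
  Z1: Z = jωL = j·4.279e+04·0.0169 = 0 + j723.1 Ω
  Z2: Z = jωL = j·4.279e+04·0.00958 = 0 + j409.9 Ω
  Z3: Z = jωL = j·4.279e+04·0.0105 = 0 + j449.3 Ω
Step 3 — With the output port shorted to ground, the output series arm Z2 runs from the junction to ground; the shunt arm Z3 also runs from the junction to ground. They appear in parallel: Z3 || Z2 = 0 + j214.3 Ω.
Step 4 — Series with input arm Z1: Z_in = Z1 + (Z3 || Z2) = 0 + j937.5 Ω = 937.5∠90.0° Ω.
Step 5 — Source phasor: V = 83.4∠-113.2° V = -32.85 - j76.66 V.
Step 6 — Ohm's law: I = V / Z_total = (-32.85 - j76.66) / (0 + j937.5) = -0.08177 + j0.03505 A.
Step 7 — Convert to polar: |I| = 0.08896 A, ∠I = 156.8°.

I = 0.08896∠156.8° A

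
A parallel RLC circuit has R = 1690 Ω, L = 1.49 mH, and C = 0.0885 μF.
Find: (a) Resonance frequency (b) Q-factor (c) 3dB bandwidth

Step 1 — Resonance: ω₀ = 1/√(LC) = 1/√(0.00149·8.85e-08) = 8.708e+04 rad/s.
Step 2 — f₀ = ω₀/(2π) = 1.386e+04 Hz.
Step 3 — Parallel Q: Q = R/(ω₀L) = 1690/(8.708e+04·0.00149) = 13.02.
Step 4 — Bandwidth: Δω = ω₀/Q = 6686 rad/s; BW = Δω/(2π) = 1064 Hz.

(a) f₀ = 1.386e+04 Hz  (b) Q = 13.02  (c) BW = 1064 Hz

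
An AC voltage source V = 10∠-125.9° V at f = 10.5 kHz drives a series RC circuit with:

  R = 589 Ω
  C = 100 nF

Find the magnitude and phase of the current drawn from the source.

Step 1 — Angular frequency: ω = 2π·f = 2π·1.05e+04 = 6.597e+04 rad/s.
Step 2 — Component impedances:
  R: Z = R = 589 Ω
  C: Z = 1/(jωC) = -j/(ω·C) = 0 - j151.6 Ω
Step 3 — Series combination: Z_total = R + C = 589 - j151.6 Ω = 608.2∠-14.4° Ω.
Step 4 — Source phasor: V = 10∠-125.9° V = -5.864 - j8.1 V.
Step 5 — Ohm's law: I = V / Z_total = (-5.864 - j8.1) / (589 - j151.6) = -0.006018 - j0.0153 A.
Step 6 — Convert to polar: |I| = 0.01644 A, ∠I = -111.5°.

I = 0.01644∠-111.5° A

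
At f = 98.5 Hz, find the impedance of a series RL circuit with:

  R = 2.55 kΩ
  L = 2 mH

Step 1 — Angular frequency: ω = 2π·f = 2π·98.5 = 618.9 rad/s.
Step 2 — Component impedances:
  R: Z = R = 2550 Ω
  L: Z = jωL = j·618.9·0.002 = 0 + j1.238 Ω
Step 3 — Series combination: Z_total = R + L = 2550 + j1.238 Ω = 2550∠0.0° Ω.

Z = 2550 + j1.238 Ω = 2550∠0.0° Ω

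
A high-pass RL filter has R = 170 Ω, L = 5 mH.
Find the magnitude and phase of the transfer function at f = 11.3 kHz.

Step 1 — Angular frequency: ω = 2π·1.13e+04 = 7.1e+04 rad/s.
Step 2 — Transfer function: H(jω) = jωL/(R + jωL).
Step 3 — Numerator jωL = j·355; denominator R + jωL = 170 + j355.
Step 4 — H = 0.8135 + j0.3895.
Step 5 — Magnitude: |H| = 0.9019 (-0.9 dB); phase: φ = 25.6°.

|H| = 0.9019 (-0.9 dB), φ = 25.6°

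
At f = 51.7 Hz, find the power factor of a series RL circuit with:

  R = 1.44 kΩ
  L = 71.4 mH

Step 1 — Angular frequency: ω = 2π·f = 2π·51.7 = 324.8 rad/s.
Step 2 — Component impedances:
  R: Z = R = 1440 Ω
  L: Z = jωL = j·324.8·0.0714 = 0 + j23.19 Ω
Step 3 — Series combination: Z_total = R + L = 1440 + j23.19 Ω = 1440∠0.9° Ω.
Step 4 — Power factor: PF = cos(φ) = Re(Z)/|Z| = 1440/1440.2 = 0.9999.
Step 5 — Type: Im(Z) = 23.19 ⇒ lagging (phase φ = 0.9°).

PF = 0.9999 (lagging, φ = 0.9°)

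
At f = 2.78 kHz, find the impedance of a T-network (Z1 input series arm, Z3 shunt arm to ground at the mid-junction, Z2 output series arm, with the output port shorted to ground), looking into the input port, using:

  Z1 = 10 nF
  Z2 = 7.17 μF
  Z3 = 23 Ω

Step 1 — Angular frequency: ω = 2π·f = 2π·2780 = 1.747e+04 rad/s.
Step 2 — Component impedances:
  Z1: Z = 1/(jωC) = -j/(ω·C) = 0 - j5725 Ω
  Z2: Z = 1/(jωC) = -j/(ω·C) = 0 - j7.985 Ω
  Z3: Z = R = 23 Ω
Step 3 — With the output port shorted to ground, the output series arm Z2 runs from the junction to ground; the shunt arm Z3 also runs from the junction to ground. They appear in parallel: Z3 || Z2 = 2.474 - j7.126 Ω.
Step 4 — Series with input arm Z1: Z_in = Z1 + (Z3 || Z2) = 2.474 - j5732 Ω = 5732∠-90.0° Ω.

Z = 2.474 - j5732 Ω = 5732∠-90.0° Ω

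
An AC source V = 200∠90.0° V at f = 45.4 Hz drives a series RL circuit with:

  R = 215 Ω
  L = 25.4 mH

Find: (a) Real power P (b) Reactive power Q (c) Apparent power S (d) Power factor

Step 1 — Angular frequency: ω = 2π·f = 2π·45.4 = 285.3 rad/s.
Step 2 — Component impedances:
  R: Z = R = 215 Ω
  L: Z = jωL = j·285.3·0.0254 = 0 + j7.246 Ω
Step 3 — Series combination: Z_total = R + L = 215 + j7.246 Ω = 215.1∠1.9° Ω.
Step 4 — Source phasor: V = 200∠90.0° V = 0 + j200 V.
Step 5 — Current: I = V / Z = 0.03131 + j0.9292 A = 0.9297∠88.1° A.
Step 6 — Complex power: S = V·I* = 185.8 + j6.263 VA.
Step 7 — Real power: P = Re(S) = 185.8 W.
Step 8 — Reactive power: Q = Im(S) = 6.263 VAR.
Step 9 — Apparent power: |S| = 185.9 VA.
Step 10 — Power factor: PF = P/|S| = 0.9994 (lagging).

(a) P = 185.8 W  (b) Q = 6.263 VAR  (c) S = 185.9 VA  (d) PF = 0.9994 (lagging)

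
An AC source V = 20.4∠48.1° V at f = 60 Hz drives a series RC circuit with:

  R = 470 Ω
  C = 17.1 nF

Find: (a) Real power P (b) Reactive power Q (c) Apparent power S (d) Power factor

Step 1 — Angular frequency: ω = 2π·f = 2π·60 = 377 rad/s.
Step 2 — Component impedances:
  R: Z = R = 470 Ω
  C: Z = 1/(jωC) = -j/(ω·C) = 0 - j1.551e+05 Ω
Step 3 — Series combination: Z_total = R + C = 470 - j1.551e+05 Ω = 1.551e+05∠-89.8° Ω.
Step 4 — Source phasor: V = 20.4∠48.1° V = 13.62 + j15.18 V.
Step 5 — Current: I = V / Z = -9.762e-05 + j8.812e-05 A = 0.0001315∠137.9° A.
Step 6 — Complex power: S = V·I* = 8.128e-06 - j0.002683 VA.
Step 7 — Real power: P = Re(S) = 8.128e-06 W.
Step 8 — Reactive power: Q = Im(S) = -0.002683 VAR.
Step 9 — Apparent power: |S| = 0.002683 VA.
Step 10 — Power factor: PF = P/|S| = 0.00303 (leading).

(a) P = 8.128e-06 W  (b) Q = -0.002683 VAR  (c) S = 0.002683 VA  (d) PF = 0.00303 (leading)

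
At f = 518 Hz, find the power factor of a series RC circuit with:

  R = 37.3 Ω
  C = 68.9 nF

Step 1 — Angular frequency: ω = 2π·f = 2π·518 = 3255 rad/s.
Step 2 — Component impedances:
  R: Z = R = 37.3 Ω
  C: Z = 1/(jωC) = -j/(ω·C) = 0 - j4459 Ω
Step 3 — Series combination: Z_total = R + C = 37.3 - j4459 Ω = 4460∠-89.5° Ω.
Step 4 — Power factor: PF = cos(φ) = Re(Z)/|Z| = 37.3/4459.5 = 0.008364.
Step 5 — Type: Im(Z) = -4459 ⇒ leading (phase φ = -89.5°).

PF = 0.008364 (leading, φ = -89.5°)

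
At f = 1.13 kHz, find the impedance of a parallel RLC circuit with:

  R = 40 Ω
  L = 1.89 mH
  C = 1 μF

Step 1 — Angular frequency: ω = 2π·f = 2π·1130 = 7100 rad/s.
Step 2 — Component impedances:
  R: Z = R = 40 Ω
  L: Z = jωL = j·7100·0.00189 = 0 + j13.42 Ω
  C: Z = 1/(jωC) = -j/(ω·C) = 0 - j140.8 Ω
Step 3 — Parallel combination: 1/Z_total = 1/R + 1/L + 1/C; Z_total = 4.835 + j13.04 Ω = 13.91∠69.7° Ω.

Z = 4.835 + j13.04 Ω = 13.91∠69.7° Ω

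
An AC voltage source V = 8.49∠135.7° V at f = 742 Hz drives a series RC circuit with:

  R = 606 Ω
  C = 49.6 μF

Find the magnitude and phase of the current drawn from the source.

Step 1 — Angular frequency: ω = 2π·f = 2π·742 = 4662 rad/s.
Step 2 — Component impedances:
  R: Z = R = 606 Ω
  C: Z = 1/(jωC) = -j/(ω·C) = 0 - j4.324 Ω
Step 3 — Series combination: Z_total = R + C = 606 - j4.324 Ω = 606∠-0.4° Ω.
Step 4 — Source phasor: V = 8.49∠135.7° V = -6.076 + j5.93 V.
Step 5 — Ohm's law: I = V / Z_total = (-6.076 + j5.93) / (606 - j4.324) = -0.0101 + j0.009713 A.
Step 6 — Convert to polar: |I| = 0.01401 A, ∠I = 136.1°.

I = 0.01401∠136.1° A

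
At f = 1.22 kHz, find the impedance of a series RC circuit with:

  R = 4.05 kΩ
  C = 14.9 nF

Step 1 — Angular frequency: ω = 2π·f = 2π·1220 = 7665 rad/s.
Step 2 — Component impedances:
  R: Z = R = 4050 Ω
  C: Z = 1/(jωC) = -j/(ω·C) = 0 - j8755 Ω
Step 3 — Series combination: Z_total = R + C = 4050 - j8755 Ω = 9647∠-65.2° Ω.

Z = 4050 - j8755 Ω = 9647∠-65.2° Ω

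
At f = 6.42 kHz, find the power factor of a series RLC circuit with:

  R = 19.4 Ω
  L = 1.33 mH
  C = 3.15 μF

Step 1 — Angular frequency: ω = 2π·f = 2π·6420 = 4.034e+04 rad/s.
Step 2 — Component impedances:
  R: Z = R = 19.4 Ω
  L: Z = jωL = j·4.034e+04·0.00133 = 0 + j53.65 Ω
  C: Z = 1/(jωC) = -j/(ω·C) = 0 - j7.87 Ω
Step 3 — Series combination: Z_total = R + L + C = 19.4 + j45.78 Ω = 49.72∠67.0° Ω.
Step 4 — Power factor: PF = cos(φ) = Re(Z)/|Z| = 19.4/49.72 = 0.3902.
Step 5 — Type: Im(Z) = 45.78 ⇒ lagging (phase φ = 67.0°).

PF = 0.3902 (lagging, φ = 67.0°)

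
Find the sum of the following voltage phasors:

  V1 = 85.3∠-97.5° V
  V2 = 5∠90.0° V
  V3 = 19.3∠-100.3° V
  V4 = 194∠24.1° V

Step 1 — Convert each phasor to rectangular form:
  V1 = 85.3·(cos(-97.5°) + j·sin(-97.5°)) = -11.13 - j84.57 V
  V2 = 5·(cos(90.0°) + j·sin(90.0°)) = 0 + j5 V
  V3 = 19.3·(cos(-100.3°) + j·sin(-100.3°)) = -3.451 - j18.99 V
  V4 = 194·(cos(24.1°) + j·sin(24.1°)) = 177.1 + j79.22 V
Step 2 — Sum components: V_total = 162.5 - j19.34 V.
Step 3 — Convert to polar: |V_total| = 163.7 V, ∠V_total = -6.8°.

V_total = 163.7∠-6.8° V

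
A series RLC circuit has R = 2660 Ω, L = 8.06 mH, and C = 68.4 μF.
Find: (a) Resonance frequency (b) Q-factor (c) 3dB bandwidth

Step 1 — Resonance: ω₀ = 1/√(LC) = 1/√(0.00806·6.84e-05) = 1347 rad/s.
Step 2 — f₀ = ω₀/(2π) = 214.4 Hz.
Step 3 — Series Q: Q = ω₀L/R = 1347·0.00806/2660 = 0.004081.
Step 4 — Bandwidth: Δω = ω₀/Q = 3.3e+05 rad/s; BW = Δω/(2π) = 5.253e+04 Hz.

(a) f₀ = 214.4 Hz  (b) Q = 0.004081  (c) BW = 5.253e+04 Hz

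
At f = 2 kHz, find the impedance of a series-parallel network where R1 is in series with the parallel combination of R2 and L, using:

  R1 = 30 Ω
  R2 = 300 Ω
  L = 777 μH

Step 1 — Angular frequency: ω = 2π·f = 2π·2000 = 1.257e+04 rad/s.
Step 2 — Component impedances:
  R1: Z = R = 30 Ω
  R2: Z = R = 300 Ω
  L: Z = jωL = j·1.257e+04·0.000777 = 0 + j9.764 Ω
Step 3 — Parallel branch: R2 || L = 1/(1/R2 + 1/L) = 0.3175 + j9.754 Ω.
Step 4 — Series with R1: Z_total = R1 + (R2 || L) = 30.32 + j9.754 Ω = 31.85∠17.8° Ω.

Z = 30.32 + j9.754 Ω = 31.85∠17.8° Ω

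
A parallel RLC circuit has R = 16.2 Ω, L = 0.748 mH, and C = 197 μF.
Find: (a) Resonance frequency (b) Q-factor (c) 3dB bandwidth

Step 1 — Resonance: ω₀ = 1/√(LC) = 1/√(0.000748·0.000197) = 2605 rad/s.
Step 2 — f₀ = ω₀/(2π) = 414.6 Hz.
Step 3 — Parallel Q: Q = R/(ω₀L) = 16.2/(2605·0.000748) = 8.314.
Step 4 — Bandwidth: Δω = ω₀/Q = 313.3 rad/s; BW = Δω/(2π) = 49.87 Hz.

(a) f₀ = 414.6 Hz  (b) Q = 8.314  (c) BW = 49.87 Hz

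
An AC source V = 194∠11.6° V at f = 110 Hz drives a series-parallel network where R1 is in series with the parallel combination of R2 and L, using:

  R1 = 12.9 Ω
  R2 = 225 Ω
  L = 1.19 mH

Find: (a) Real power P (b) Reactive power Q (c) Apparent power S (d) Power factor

Step 1 — Angular frequency: ω = 2π·f = 2π·110 = 691.2 rad/s.
Step 2 — Component impedances:
  R1: Z = R = 12.9 Ω
  R2: Z = R = 225 Ω
  L: Z = jωL = j·691.2·0.00119 = 0 + j0.8225 Ω
Step 3 — Parallel branch: R2 || L = 1/(1/R2 + 1/L) = 0.003006 + j0.8225 Ω.
Step 4 — Series with R1: Z_total = R1 + (R2 || L) = 12.9 + j0.8225 Ω = 12.93∠3.6° Ω.
Step 5 — Source phasor: V = 194∠11.6° V = 190 + j39.01 V.
Step 6 — Current: I = V / Z = 14.86 + j2.076 A = 15∠8.0° A.
Step 7 — Complex power: S = V·I* = 2905 + j185.2 VA.
Step 8 — Real power: P = Re(S) = 2905 W.
Step 9 — Reactive power: Q = Im(S) = 185.2 VAR.
Step 10 — Apparent power: |S| = 2911 VA.
Step 11 — Power factor: PF = P/|S| = 0.998 (lagging).

(a) P = 2905 W  (b) Q = 185.2 VAR  (c) S = 2911 VA  (d) PF = 0.998 (lagging)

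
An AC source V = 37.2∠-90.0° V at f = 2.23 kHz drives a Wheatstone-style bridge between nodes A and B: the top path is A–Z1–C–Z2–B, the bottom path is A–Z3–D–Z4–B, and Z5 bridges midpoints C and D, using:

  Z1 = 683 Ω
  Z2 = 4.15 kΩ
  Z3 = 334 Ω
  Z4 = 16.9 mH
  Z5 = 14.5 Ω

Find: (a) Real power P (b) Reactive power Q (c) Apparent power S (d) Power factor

Step 1 — Angular frequency: ω = 2π·f = 2π·2230 = 1.401e+04 rad/s.
Step 2 — Component impedances:
  Z1: Z = R = 683 Ω
  Z2: Z = R = 4150 Ω
  Z3: Z = R = 334 Ω
  Z4: Z = jωL = j·1.401e+04·0.0169 = 0 + j236.8 Ω
  Z5: Z = R = 14.5 Ω
Step 3 — Bridge requires nodal analysis (the Z5 bridge couples midpoints C and D, so the two paths cannot be reduced to a simple series/parallel combination). Setting node B to ground and injecting 1 A at node A, the 3-node admittance system at A, C, D solves to V_A = Z_AB = 239.2 + j235.5 Ω = 335.7∠44.5° Ω.
Step 4 — Source phasor: V = 37.2∠-90.0° V = 0 - j37.2 V.
Step 5 — Current: I = V / Z = -0.07774 - j0.07897 A = 0.1108∠-134.5° A.
Step 6 — Complex power: S = V·I* = 2.938 + j2.892 VA.
Step 7 — Real power: P = Re(S) = 2.938 W.
Step 8 — Reactive power: Q = Im(S) = 2.892 VAR.
Step 9 — Apparent power: |S| = 4.122 VA.
Step 10 — Power factor: PF = P/|S| = 0.7127 (lagging).

(a) P = 2.938 W  (b) Q = 2.892 VAR  (c) S = 4.122 VA  (d) PF = 0.7127 (lagging)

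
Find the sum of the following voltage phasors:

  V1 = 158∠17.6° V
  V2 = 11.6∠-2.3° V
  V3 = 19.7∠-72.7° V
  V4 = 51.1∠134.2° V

Step 1 — Convert each phasor to rectangular form:
  V1 = 158·(cos(17.6°) + j·sin(17.6°)) = 150.6 + j47.77 V
  V2 = 11.6·(cos(-2.3°) + j·sin(-2.3°)) = 11.59 - j0.4655 V
  V3 = 19.7·(cos(-72.7°) + j·sin(-72.7°)) = 5.858 - j18.81 V
  V4 = 51.1·(cos(134.2°) + j·sin(134.2°)) = -35.63 + j36.63 V
Step 2 — Sum components: V_total = 132.4 + j65.13 V.
Step 3 — Convert to polar: |V_total| = 147.6 V, ∠V_total = 26.2°.

V_total = 147.6∠26.2° V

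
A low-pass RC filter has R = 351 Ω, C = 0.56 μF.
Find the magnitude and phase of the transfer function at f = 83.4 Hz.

Step 1 — Angular frequency: ω = 2π·83.4 = 524 rad/s.
Step 2 — Transfer function: H(jω) = 1/(1 + jωRC).
Step 3 — Denominator: 1 + jωRC = 1 + j·524·351·5.6e-07 = 1 + j0.103.
Step 4 — H = 0.9895 - j0.1019.
Step 5 — Magnitude: |H| = 0.9947 (-0.0 dB); phase: φ = -5.9°.

|H| = 0.9947 (-0.0 dB), φ = -5.9°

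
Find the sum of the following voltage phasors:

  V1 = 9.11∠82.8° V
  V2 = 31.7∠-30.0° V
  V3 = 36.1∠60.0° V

Step 1 — Convert each phasor to rectangular form:
  V1 = 9.11·(cos(82.8°) + j·sin(82.8°)) = 1.142 + j9.038 V
  V2 = 31.7·(cos(-30.0°) + j·sin(-30.0°)) = 27.45 - j15.85 V
  V3 = 36.1·(cos(60.0°) + j·sin(60.0°)) = 18.05 + j31.26 V
Step 2 — Sum components: V_total = 46.64 + j24.45 V.
Step 3 — Convert to polar: |V_total| = 52.67 V, ∠V_total = 27.7°.

V_total = 52.67∠27.7° V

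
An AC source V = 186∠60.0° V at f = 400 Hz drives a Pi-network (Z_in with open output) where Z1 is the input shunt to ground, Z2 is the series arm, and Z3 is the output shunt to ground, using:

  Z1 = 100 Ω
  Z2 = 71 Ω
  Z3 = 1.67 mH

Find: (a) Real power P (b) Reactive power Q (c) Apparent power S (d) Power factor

Step 1 — Angular frequency: ω = 2π·f = 2π·400 = 2513 rad/s.
Step 2 — Component impedances:
  Z1: Z = R = 100 Ω
  Z2: Z = R = 71 Ω
  Z3: Z = jωL = j·2513·0.00167 = 0 + j4.197 Ω
Step 3 — With open output, the series arm Z2 and the output shunt Z3 appear in series to ground: Z2 + Z3 = 71 + j4.197 Ω.
Step 4 — Parallel with input shunt Z1: Z_in = Z1 || (Z2 + Z3) = 41.56 + j1.435 Ω = 41.58∠2.0° Ω.
Step 5 — Source phasor: V = 186∠60.0° V = 93 + j161.1 V.
Step 6 — Current: I = V / Z = 2.369 + j3.794 A = 4.473∠58.0° A.
Step 7 — Complex power: S = V·I* = 831.5 + j28.7 VA.
Step 8 — Real power: P = Re(S) = 831.5 W.
Step 9 — Reactive power: Q = Im(S) = 28.7 VAR.
Step 10 — Apparent power: |S| = 832 VA.
Step 11 — Power factor: PF = P/|S| = 0.9994 (lagging).

(a) P = 831.5 W  (b) Q = 28.7 VAR  (c) S = 832 VA  (d) PF = 0.9994 (lagging)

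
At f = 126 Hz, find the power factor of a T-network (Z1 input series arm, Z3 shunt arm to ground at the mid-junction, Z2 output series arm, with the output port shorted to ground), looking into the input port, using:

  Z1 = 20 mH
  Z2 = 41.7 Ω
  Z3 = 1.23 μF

Step 1 — Angular frequency: ω = 2π·f = 2π·126 = 791.7 rad/s.
Step 2 — Component impedances:
  Z1: Z = jωL = j·791.7·0.02 = 0 + j15.83 Ω
  Z2: Z = R = 41.7 Ω
  Z3: Z = 1/(jωC) = -j/(ω·C) = 0 - j1027 Ω
Step 3 — With the output port shorted to ground, the output series arm Z2 runs from the junction to ground; the shunt arm Z3 also runs from the junction to ground. They appear in parallel: Z3 || Z2 = 41.63 - j1.69 Ω.
Step 4 — Series with input arm Z1: Z_in = Z1 + (Z3 || Z2) = 41.63 + j14.14 Ω = 43.97∠18.8° Ω.
Step 5 — Power factor: PF = cos(φ) = Re(Z)/|Z| = 41.6314/43.9681 = 0.9469.
Step 6 — Type: Im(Z) = 14.14 ⇒ lagging (phase φ = 18.8°).

PF = 0.9469 (lagging, φ = 18.8°)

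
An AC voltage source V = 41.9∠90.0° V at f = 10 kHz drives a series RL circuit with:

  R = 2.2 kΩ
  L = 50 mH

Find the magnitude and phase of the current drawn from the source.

Step 1 — Angular frequency: ω = 2π·f = 2π·1e+04 = 6.283e+04 rad/s.
Step 2 — Component impedances:
  R: Z = R = 2200 Ω
  L: Z = jωL = j·6.283e+04·0.05 = 0 + j3142 Ω
Step 3 — Series combination: Z_total = R + L = 2200 + j3142 Ω = 3835∠55.0° Ω.
Step 4 — Source phasor: V = 41.9∠90.0° V = 0 + j41.9 V.
Step 5 — Ohm's law: I = V / Z_total = (0 + j41.9) / (2200 + j3142) = 0.008949 + j0.006267 A.
Step 6 — Convert to polar: |I| = 0.01092 A, ∠I = 35.0°.

I = 0.01092∠35.0° A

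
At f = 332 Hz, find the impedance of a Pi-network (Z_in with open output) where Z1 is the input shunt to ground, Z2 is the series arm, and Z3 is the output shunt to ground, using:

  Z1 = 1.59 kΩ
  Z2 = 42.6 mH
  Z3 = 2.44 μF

Step 1 — Angular frequency: ω = 2π·f = 2π·332 = 2086 rad/s.
Step 2 — Component impedances:
  Z1: Z = R = 1590 Ω
  Z2: Z = jωL = j·2086·0.0426 = 0 + j88.86 Ω
  Z3: Z = 1/(jωC) = -j/(ω·C) = 0 - j196.5 Ω
Step 3 — With open output, the series arm Z2 and the output shunt Z3 appear in series to ground: Z2 + Z3 = 0 - j107.6 Ω.
Step 4 — Parallel with input shunt Z1: Z_in = Z1 || (Z2 + Z3) = 7.249 - j107.1 Ω = 107.4∠-86.1° Ω.

Z = 7.249 - j107.1 Ω = 107.4∠-86.1° Ω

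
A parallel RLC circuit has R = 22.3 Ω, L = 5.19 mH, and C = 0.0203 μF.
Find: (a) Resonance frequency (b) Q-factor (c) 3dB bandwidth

Step 1 — Resonance: ω₀ = 1/√(LC) = 1/√(0.00519·2.03e-08) = 9.742e+04 rad/s.
Step 2 — f₀ = ω₀/(2π) = 1.551e+04 Hz.
Step 3 — Parallel Q: Q = R/(ω₀L) = 22.3/(9.742e+04·0.00519) = 0.0441.
Step 4 — Bandwidth: Δω = ω₀/Q = 2.209e+06 rad/s; BW = Δω/(2π) = 3.516e+05 Hz.

(a) f₀ = 1.551e+04 Hz  (b) Q = 0.0441  (c) BW = 3.516e+05 Hz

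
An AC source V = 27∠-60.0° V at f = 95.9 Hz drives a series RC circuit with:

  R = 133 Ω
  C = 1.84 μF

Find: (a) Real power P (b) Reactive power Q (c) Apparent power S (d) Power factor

Step 1 — Angular frequency: ω = 2π·f = 2π·95.9 = 602.6 rad/s.
Step 2 — Component impedances:
  R: Z = R = 133 Ω
  C: Z = 1/(jωC) = -j/(ω·C) = 0 - j902 Ω
Step 3 — Series combination: Z_total = R + C = 133 - j902 Ω = 911.7∠-81.6° Ω.
Step 4 — Source phasor: V = 27∠-60.0° V = 13.5 - j23.38 V.
Step 5 — Current: I = V / Z = 0.02753 + j0.01091 A = 0.02961∠21.6° A.
Step 6 — Complex power: S = V·I* = 0.1166 - j0.791 VA.
Step 7 — Real power: P = Re(S) = 0.1166 W.
Step 8 — Reactive power: Q = Im(S) = -0.791 VAR.
Step 9 — Apparent power: |S| = 0.7996 VA.
Step 10 — Power factor: PF = P/|S| = 0.1459 (leading).

(a) P = 0.1166 W  (b) Q = -0.791 VAR  (c) S = 0.7996 VA  (d) PF = 0.1459 (leading)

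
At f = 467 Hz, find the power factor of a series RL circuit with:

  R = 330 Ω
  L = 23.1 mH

Step 1 — Angular frequency: ω = 2π·f = 2π·467 = 2934 rad/s.
Step 2 — Component impedances:
  R: Z = R = 330 Ω
  L: Z = jωL = j·2934·0.0231 = 0 + j67.78 Ω
Step 3 — Series combination: Z_total = R + L = 330 + j67.78 Ω = 336.9∠11.6° Ω.
Step 4 — Power factor: PF = cos(φ) = Re(Z)/|Z| = 330/336.889 = 0.9796.
Step 5 — Type: Im(Z) = 67.78 ⇒ lagging (phase φ = 11.6°).

PF = 0.9796 (lagging, φ = 11.6°)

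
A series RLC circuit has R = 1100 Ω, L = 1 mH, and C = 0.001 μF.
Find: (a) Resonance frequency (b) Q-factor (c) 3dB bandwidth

Step 1 — Resonance: ω₀ = 1/√(LC) = 1/√(0.001·1e-09) = 1e+06 rad/s.
Step 2 — f₀ = ω₀/(2π) = 1.592e+05 Hz.
Step 3 — Series Q: Q = ω₀L/R = 1e+06·0.001/1100 = 0.9091.
Step 4 — Bandwidth: Δω = ω₀/Q = 1.1e+06 rad/s; BW = Δω/(2π) = 1.751e+05 Hz.

(a) f₀ = 1.592e+05 Hz  (b) Q = 0.9091  (c) BW = 1.751e+05 Hz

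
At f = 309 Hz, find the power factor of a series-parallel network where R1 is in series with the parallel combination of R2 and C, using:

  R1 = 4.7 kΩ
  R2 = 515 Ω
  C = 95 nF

Step 1 — Angular frequency: ω = 2π·f = 2π·309 = 1942 rad/s.
Step 2 — Component impedances:
  R1: Z = R = 4700 Ω
  R2: Z = R = 515 Ω
  C: Z = 1/(jωC) = -j/(ω·C) = 0 - j5422 Ω
Step 3 — Parallel branch: R2 || C = 1/(1/R2 + 1/C) = 510.4 - j48.48 Ω.
Step 4 — Series with R1: Z_total = R1 + (R2 || C) = 5210 - j48.48 Ω = 5211∠-0.5° Ω.
Step 5 — Power factor: PF = cos(φ) = Re(Z)/|Z| = 5210.4/5210.6 = 1.
Step 6 — Type: Im(Z) = -48.48 ⇒ leading (phase φ = -0.5°).

PF = 1 (leading, φ = -0.5°)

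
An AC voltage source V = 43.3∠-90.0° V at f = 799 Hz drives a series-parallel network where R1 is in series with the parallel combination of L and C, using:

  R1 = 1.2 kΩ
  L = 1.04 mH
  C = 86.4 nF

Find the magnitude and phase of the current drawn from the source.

Step 1 — Angular frequency: ω = 2π·f = 2π·799 = 5020 rad/s.
Step 2 — Component impedances:
  R1: Z = R = 1200 Ω
  L: Z = jωL = j·5020·0.00104 = 0 + j5.221 Ω
  C: Z = 1/(jωC) = -j/(ω·C) = 0 - j2305 Ω
Step 3 — Parallel branch: L || C = 1/(1/L + 1/C) = 0 + j5.233 Ω.
Step 4 — Series with R1: Z_total = R1 + (L || C) = 1200 + j5.233 Ω = 1200∠0.2° Ω.
Step 5 — Source phasor: V = 43.3∠-90.0° V = 0 - j43.3 V.
Step 6 — Ohm's law: I = V / Z_total = (0 - j43.3) / (1200 + j5.233) = -0.0001573 - j0.03608 A.
Step 7 — Convert to polar: |I| = 0.03608 A, ∠I = -90.2°.

I = 0.03608∠-90.2° A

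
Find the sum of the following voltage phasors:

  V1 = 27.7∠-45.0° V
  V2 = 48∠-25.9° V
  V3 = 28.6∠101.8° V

Step 1 — Convert each phasor to rectangular form:
  V1 = 27.7·(cos(-45.0°) + j·sin(-45.0°)) = 19.59 - j19.59 V
  V2 = 48·(cos(-25.9°) + j·sin(-25.9°)) = 43.18 - j20.97 V
  V3 = 28.6·(cos(101.8°) + j·sin(101.8°)) = -5.849 + j28 V
Step 2 — Sum components: V_total = 56.92 - j12.56 V.
Step 3 — Convert to polar: |V_total| = 58.29 V, ∠V_total = -12.4°.

V_total = 58.29∠-12.4° V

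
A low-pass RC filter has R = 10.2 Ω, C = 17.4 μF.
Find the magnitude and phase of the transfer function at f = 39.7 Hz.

Step 1 — Angular frequency: ω = 2π·39.7 = 249.4 rad/s.
Step 2 — Transfer function: H(jω) = 1/(1 + jωRC).
Step 3 — Denominator: 1 + jωRC = 1 + j·249.4·10.2·1.74e-05 = 1 + j0.04427.
Step 4 — H = 0.998 - j0.04418.
Step 5 — Magnitude: |H| = 0.999 (-0.0 dB); phase: φ = -2.5°.

|H| = 0.999 (-0.0 dB), φ = -2.5°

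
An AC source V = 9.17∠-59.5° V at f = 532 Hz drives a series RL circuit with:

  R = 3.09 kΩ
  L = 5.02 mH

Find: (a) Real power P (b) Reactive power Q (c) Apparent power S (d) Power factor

Step 1 — Angular frequency: ω = 2π·f = 2π·532 = 3343 rad/s.
Step 2 — Component impedances:
  R: Z = R = 3090 Ω
  L: Z = jωL = j·3343·0.00502 = 0 + j16.78 Ω
Step 3 — Series combination: Z_total = R + L = 3090 + j16.78 Ω = 3090∠0.3° Ω.
Step 4 — Source phasor: V = 9.17∠-59.5° V = 4.654 - j7.901 V.
Step 5 — Current: I = V / Z = 0.001492 - j0.002565 A = 0.002968∠-59.8° A.
Step 6 — Complex power: S = V·I* = 0.02721 + j0.0001478 VA.
Step 7 — Real power: P = Re(S) = 0.02721 W.
Step 8 — Reactive power: Q = Im(S) = 0.0001478 VAR.
Step 9 — Apparent power: |S| = 0.02721 VA.
Step 10 — Power factor: PF = P/|S| = 1 (lagging).

(a) P = 0.02721 W  (b) Q = 0.0001478 VAR  (c) S = 0.02721 VA  (d) PF = 1 (lagging)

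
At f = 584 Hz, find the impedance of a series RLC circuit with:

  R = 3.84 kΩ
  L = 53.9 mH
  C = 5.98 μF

Step 1 — Angular frequency: ω = 2π·f = 2π·584 = 3669 rad/s.
Step 2 — Component impedances:
  R: Z = R = 3840 Ω
  L: Z = jωL = j·3669·0.0539 = 0 + j197.8 Ω
  C: Z = 1/(jωC) = -j/(ω·C) = 0 - j45.57 Ω
Step 3 — Series combination: Z_total = R + L + C = 3840 + j152.2 Ω = 3843∠2.3° Ω.

Z = 3840 + j152.2 Ω = 3843∠2.3° Ω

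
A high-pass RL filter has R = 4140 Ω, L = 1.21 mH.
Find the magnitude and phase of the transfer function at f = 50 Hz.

Step 1 — Angular frequency: ω = 2π·50 = 314.2 rad/s.
Step 2 — Transfer function: H(jω) = jωL/(R + jωL).
Step 3 — Numerator jωL = j·0.3801; denominator R + jωL = 4140 + j0.3801.
Step 4 — H = 8.431e-09 + j9.182e-05.
Step 5 — Magnitude: |H| = 9.182e-05 (-80.7 dB); phase: φ = 90.0°.

|H| = 9.182e-05 (-80.7 dB), φ = 90.0°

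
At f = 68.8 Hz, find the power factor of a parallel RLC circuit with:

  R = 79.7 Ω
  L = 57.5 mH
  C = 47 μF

Step 1 — Angular frequency: ω = 2π·f = 2π·68.8 = 432.3 rad/s.
Step 2 — Component impedances:
  R: Z = R = 79.7 Ω
  L: Z = jωL = j·432.3·0.0575 = 0 + j24.86 Ω
  C: Z = 1/(jωC) = -j/(ω·C) = 0 - j49.22 Ω
Step 3 — Parallel combination: 1/Z_total = 1/R + 1/L + 1/C; Z_total = 22.65 + j35.95 Ω = 42.49∠57.8° Ω.
Step 4 — Power factor: PF = cos(φ) = Re(Z)/|Z| = 22.65/42.49 = 0.5331.
Step 5 — Type: Im(Z) = 35.95 ⇒ lagging (phase φ = 57.8°).

PF = 0.5331 (lagging, φ = 57.8°)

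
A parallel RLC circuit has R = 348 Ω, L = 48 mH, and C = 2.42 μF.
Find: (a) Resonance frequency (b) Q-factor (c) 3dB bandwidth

Step 1 — Resonance: ω₀ = 1/√(LC) = 1/√(0.048·2.42e-06) = 2934 rad/s.
Step 2 — f₀ = ω₀/(2π) = 467 Hz.
Step 3 — Parallel Q: Q = R/(ω₀L) = 348/(2934·0.048) = 2.471.
Step 4 — Bandwidth: Δω = ω₀/Q = 1187 rad/s; BW = Δω/(2π) = 189 Hz.

(a) f₀ = 467 Hz  (b) Q = 2.471  (c) BW = 189 Hz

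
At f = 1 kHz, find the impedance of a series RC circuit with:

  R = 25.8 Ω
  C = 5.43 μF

Step 1 — Angular frequency: ω = 2π·f = 2π·1000 = 6283 rad/s.
Step 2 — Component impedances:
  R: Z = R = 25.8 Ω
  C: Z = 1/(jωC) = -j/(ω·C) = 0 - j29.31 Ω
Step 3 — Series combination: Z_total = R + C = 25.8 - j29.31 Ω = 39.05∠-48.6° Ω.

Z = 25.8 - j29.31 Ω = 39.05∠-48.6° Ω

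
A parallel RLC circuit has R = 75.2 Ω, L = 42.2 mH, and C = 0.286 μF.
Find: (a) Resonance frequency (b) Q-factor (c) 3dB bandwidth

Step 1 — Resonance: ω₀ = 1/√(LC) = 1/√(0.0422·2.86e-07) = 9103 rad/s.
Step 2 — f₀ = ω₀/(2π) = 1449 Hz.
Step 3 — Parallel Q: Q = R/(ω₀L) = 75.2/(9103·0.0422) = 0.1958.
Step 4 — Bandwidth: Δω = ω₀/Q = 4.65e+04 rad/s; BW = Δω/(2π) = 7400 Hz.

(a) f₀ = 1449 Hz  (b) Q = 0.1958  (c) BW = 7400 Hz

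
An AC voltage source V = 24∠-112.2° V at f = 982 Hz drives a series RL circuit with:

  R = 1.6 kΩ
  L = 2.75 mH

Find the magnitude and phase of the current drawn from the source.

Step 1 — Angular frequency: ω = 2π·f = 2π·982 = 6170 rad/s.
Step 2 — Component impedances:
  R: Z = R = 1600 Ω
  L: Z = jωL = j·6170·0.00275 = 0 + j16.97 Ω
Step 3 — Series combination: Z_total = R + L = 1600 + j16.97 Ω = 1600∠0.6° Ω.
Step 4 — Source phasor: V = 24∠-112.2° V = -9.068 - j22.22 V.
Step 5 — Ohm's law: I = V / Z_total = (-9.068 - j22.22) / (1600 + j16.97) = -0.005814 - j0.01383 A.
Step 6 — Convert to polar: |I| = 0.015 A, ∠I = -112.8°.

I = 0.015∠-112.8° A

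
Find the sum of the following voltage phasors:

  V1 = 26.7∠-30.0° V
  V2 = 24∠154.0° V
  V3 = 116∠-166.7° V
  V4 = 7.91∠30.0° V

Step 1 — Convert each phasor to rectangular form:
  V1 = 26.7·(cos(-30.0°) + j·sin(-30.0°)) = 23.12 - j13.35 V
  V2 = 24·(cos(154.0°) + j·sin(154.0°)) = -21.57 + j10.52 V
  V3 = 116·(cos(-166.7°) + j·sin(-166.7°)) = -112.9 - j26.69 V
  V4 = 7.91·(cos(30.0°) + j·sin(30.0°)) = 6.85 + j3.955 V
Step 2 — Sum components: V_total = -104.5 - j25.56 V.
Step 3 — Convert to polar: |V_total| = 107.6 V, ∠V_total = -166.3°.

V_total = 107.6∠-166.3° V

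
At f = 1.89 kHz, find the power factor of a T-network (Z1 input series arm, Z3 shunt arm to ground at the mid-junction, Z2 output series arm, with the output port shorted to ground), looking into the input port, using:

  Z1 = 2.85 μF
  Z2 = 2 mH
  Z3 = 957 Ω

Step 1 — Angular frequency: ω = 2π·f = 2π·1890 = 1.188e+04 rad/s.
Step 2 — Component impedances:
  Z1: Z = 1/(jωC) = -j/(ω·C) = 0 - j29.55 Ω
  Z2: Z = jωL = j·1.188e+04·0.002 = 0 + j23.75 Ω
  Z3: Z = R = 957 Ω
Step 3 — With the output port shorted to ground, the output series arm Z2 runs from the junction to ground; the shunt arm Z3 also runs from the junction to ground. They appear in parallel: Z3 || Z2 = 0.5891 + j23.74 Ω.
Step 4 — Series with input arm Z1: Z_in = Z1 + (Z3 || Z2) = 0.5891 - j5.811 Ω = 5.841∠-84.2° Ω.
Step 5 — Power factor: PF = cos(φ) = Re(Z)/|Z| = 0.5891/5.841 = 0.1009.
Step 6 — Type: Im(Z) = -5.811 ⇒ leading (phase φ = -84.2°).

PF = 0.1009 (leading, φ = -84.2°)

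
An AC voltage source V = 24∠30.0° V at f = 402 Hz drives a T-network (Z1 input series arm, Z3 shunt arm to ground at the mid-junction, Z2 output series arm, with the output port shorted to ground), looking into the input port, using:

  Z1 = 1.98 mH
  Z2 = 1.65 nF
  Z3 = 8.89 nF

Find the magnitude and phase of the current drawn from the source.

Step 1 — Angular frequency: ω = 2π·f = 2π·402 = 2526 rad/s.
Step 2 — Component impedances:
  Z1: Z = jωL = j·2526·0.00198 = 0 + j5.001 Ω
  Z2: Z = 1/(jωC) = -j/(ω·C) = 0 - j2.399e+05 Ω
  Z3: Z = 1/(jωC) = -j/(ω·C) = 0 - j4.453e+04 Ω
Step 3 — With the output port shorted to ground, the output series arm Z2 runs from the junction to ground; the shunt arm Z3 also runs from the junction to ground. They appear in parallel: Z3 || Z2 = 0 - j3.756e+04 Ω.
Step 4 — Series with input arm Z1: Z_in = Z1 + (Z3 || Z2) = 0 - j3.756e+04 Ω = 3.756e+04∠-90.0° Ω.
Step 5 — Source phasor: V = 24∠30.0° V = 20.78 + j12 V.
Step 6 — Ohm's law: I = V / Z_total = (20.78 + j12) / (0 - j3.756e+04) = -0.0003195 + j0.0005534 A.
Step 7 — Convert to polar: |I| = 0.000639 A, ∠I = 120.0°.

I = 0.000639∠120.0° A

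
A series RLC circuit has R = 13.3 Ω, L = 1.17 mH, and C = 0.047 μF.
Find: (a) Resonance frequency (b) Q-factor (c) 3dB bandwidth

Step 1 — Resonance: ω₀ = 1/√(LC) = 1/√(0.00117·4.7e-08) = 1.349e+05 rad/s.
Step 2 — f₀ = ω₀/(2π) = 2.146e+04 Hz.
Step 3 — Series Q: Q = ω₀L/R = 1.349e+05·0.00117/13.3 = 11.86.
Step 4 — Bandwidth: Δω = ω₀/Q = 1.137e+04 rad/s; BW = Δω/(2π) = 1809 Hz.

(a) f₀ = 2.146e+04 Hz  (b) Q = 11.86  (c) BW = 1809 Hz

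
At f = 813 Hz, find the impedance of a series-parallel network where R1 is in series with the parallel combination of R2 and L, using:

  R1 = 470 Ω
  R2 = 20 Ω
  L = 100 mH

Step 1 — Angular frequency: ω = 2π·f = 2π·813 = 5108 rad/s.
Step 2 — Component impedances:
  R1: Z = R = 470 Ω
  R2: Z = R = 20 Ω
  L: Z = jωL = j·5108·0.1 = 0 + j510.8 Ω
Step 3 — Parallel branch: R2 || L = 1/(1/R2 + 1/L) = 19.97 + j0.7819 Ω.
Step 4 — Series with R1: Z_total = R1 + (R2 || L) = 490 + j0.7819 Ω = 490∠0.1° Ω.

Z = 490 + j0.7819 Ω = 490∠0.1° Ω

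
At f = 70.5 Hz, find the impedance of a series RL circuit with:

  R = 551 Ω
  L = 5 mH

Step 1 — Angular frequency: ω = 2π·f = 2π·70.5 = 443 rad/s.
Step 2 — Component impedances:
  R: Z = R = 551 Ω
  L: Z = jωL = j·443·0.005 = 0 + j2.215 Ω
Step 3 — Series combination: Z_total = R + L = 551 + j2.215 Ω = 551∠0.2° Ω.

Z = 551 + j2.215 Ω = 551∠0.2° Ω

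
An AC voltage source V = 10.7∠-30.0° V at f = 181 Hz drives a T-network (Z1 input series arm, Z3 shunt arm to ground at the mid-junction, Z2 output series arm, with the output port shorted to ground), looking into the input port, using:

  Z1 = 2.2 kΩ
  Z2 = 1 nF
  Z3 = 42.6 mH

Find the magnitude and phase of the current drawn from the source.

Step 1 — Angular frequency: ω = 2π·f = 2π·181 = 1137 rad/s.
Step 2 — Component impedances:
  Z1: Z = R = 2200 Ω
  Z2: Z = 1/(jωC) = -j/(ω·C) = 0 - j8.793e+05 Ω
  Z3: Z = jωL = j·1137·0.0426 = 0 + j48.45 Ω
Step 3 — With the output port shorted to ground, the output series arm Z2 runs from the junction to ground; the shunt arm Z3 also runs from the junction to ground. They appear in parallel: Z3 || Z2 = 0 + j48.45 Ω.
Step 4 — Series with input arm Z1: Z_in = Z1 + (Z3 || Z2) = 2200 + j48.45 Ω = 2201∠1.3° Ω.
Step 5 — Source phasor: V = 10.7∠-30.0° V = 9.266 - j5.35 V.
Step 6 — Ohm's law: I = V / Z_total = (9.266 - j5.35) / (2200 + j48.45) = 0.004156 - j0.002523 A.
Step 7 — Convert to polar: |I| = 0.004862 A, ∠I = -31.3°.

I = 0.004862∠-31.3° A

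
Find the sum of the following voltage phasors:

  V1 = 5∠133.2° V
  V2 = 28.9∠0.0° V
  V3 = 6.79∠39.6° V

Step 1 — Convert each phasor to rectangular form:
  V1 = 5·(cos(133.2°) + j·sin(133.2°)) = -3.423 + j3.645 V
  V2 = 28.9·(cos(0.0°) + j·sin(0.0°)) = 28.9 V
  V3 = 6.79·(cos(39.6°) + j·sin(39.6°)) = 5.232 + j4.328 V
Step 2 — Sum components: V_total = 30.71 + j7.973 V.
Step 3 — Convert to polar: |V_total| = 31.73 V, ∠V_total = 14.6°.

V_total = 31.73∠14.6° V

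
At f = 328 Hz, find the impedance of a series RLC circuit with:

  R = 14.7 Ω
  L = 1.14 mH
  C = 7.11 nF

Step 1 — Angular frequency: ω = 2π·f = 2π·328 = 2061 rad/s.
Step 2 — Component impedances:
  R: Z = R = 14.7 Ω
  L: Z = jωL = j·2061·0.00114 = 0 + j2.349 Ω
  C: Z = 1/(jωC) = -j/(ω·C) = 0 - j6.825e+04 Ω
Step 3 — Series combination: Z_total = R + L + C = 14.7 - j6.824e+04 Ω = 6.824e+04∠-90.0° Ω.

Z = 14.7 - j6.824e+04 Ω = 6.824e+04∠-90.0° Ω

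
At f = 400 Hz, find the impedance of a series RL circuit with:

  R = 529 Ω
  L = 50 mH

Step 1 — Angular frequency: ω = 2π·f = 2π·400 = 2513 rad/s.
Step 2 — Component impedances:
  R: Z = R = 529 Ω
  L: Z = jωL = j·2513·0.05 = 0 + j125.7 Ω
Step 3 — Series combination: Z_total = R + L = 529 + j125.7 Ω = 543.7∠13.4° Ω.

Z = 529 + j125.7 Ω = 543.7∠13.4° Ω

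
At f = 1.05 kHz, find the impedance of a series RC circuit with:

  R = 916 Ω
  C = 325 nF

Step 1 — Angular frequency: ω = 2π·f = 2π·1050 = 6597 rad/s.
Step 2 — Component impedances:
  R: Z = R = 916 Ω
  C: Z = 1/(jωC) = -j/(ω·C) = 0 - j466.4 Ω
Step 3 — Series combination: Z_total = R + C = 916 - j466.4 Ω = 1028∠-27.0° Ω.

Z = 916 - j466.4 Ω = 1028∠-27.0° Ω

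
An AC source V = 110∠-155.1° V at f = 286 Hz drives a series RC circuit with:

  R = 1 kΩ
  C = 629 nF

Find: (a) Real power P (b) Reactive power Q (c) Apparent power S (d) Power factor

Step 1 — Angular frequency: ω = 2π·f = 2π·286 = 1797 rad/s.
Step 2 — Component impedances:
  R: Z = R = 1000 Ω
  C: Z = 1/(jωC) = -j/(ω·C) = 0 - j884.7 Ω
Step 3 — Series combination: Z_total = R + C = 1000 - j884.7 Ω = 1335∠-41.5° Ω.
Step 4 — Source phasor: V = 110∠-155.1° V = -99.77 - j46.31 V.
Step 5 — Current: I = V / Z = -0.03298 - j0.07549 A = 0.08239∠-113.6° A.
Step 6 — Complex power: S = V·I* = 6.787 - j6.005 VA.
Step 7 — Real power: P = Re(S) = 6.787 W.
Step 8 — Reactive power: Q = Im(S) = -6.005 VAR.
Step 9 — Apparent power: |S| = 9.062 VA.
Step 10 — Power factor: PF = P/|S| = 0.749 (leading).

(a) P = 6.787 W  (b) Q = -6.005 VAR  (c) S = 9.062 VA  (d) PF = 0.749 (leading)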